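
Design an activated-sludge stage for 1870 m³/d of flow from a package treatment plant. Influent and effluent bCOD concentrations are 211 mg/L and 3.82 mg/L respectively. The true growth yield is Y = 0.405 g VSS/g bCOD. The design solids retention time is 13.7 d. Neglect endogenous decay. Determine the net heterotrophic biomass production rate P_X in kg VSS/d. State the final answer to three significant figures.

No decay correction is needed, so Y_obs = Y = 0.405.
Mass of bCOD removed per day: Q(S₀ − S) = 1870 × 207.2 g/m³ = 387.4 kg/d.
So the net sludge growth is P_X = 0.4050 × 387.4 = 156.9 kg VSS/d.

P_X ≈ 157 kg VSS/d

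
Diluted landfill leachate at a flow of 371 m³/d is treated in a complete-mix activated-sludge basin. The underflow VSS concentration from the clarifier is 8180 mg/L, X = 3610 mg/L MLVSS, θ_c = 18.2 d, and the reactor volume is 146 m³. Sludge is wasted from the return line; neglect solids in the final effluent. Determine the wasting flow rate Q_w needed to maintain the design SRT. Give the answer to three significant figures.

Q_w ≈ 3.54 m³/d

Wasting from the return line (neglecting effluent solids): Q_w = V·X / (θ_c·X_r) = 146.0 × 3610 / (18.2 × 8180) = 3.540 m³/d.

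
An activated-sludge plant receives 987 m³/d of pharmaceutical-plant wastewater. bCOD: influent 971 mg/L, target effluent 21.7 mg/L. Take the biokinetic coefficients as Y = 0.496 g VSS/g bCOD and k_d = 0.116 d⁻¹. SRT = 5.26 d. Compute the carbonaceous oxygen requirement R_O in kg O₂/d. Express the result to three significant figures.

R_O ≈ 527 kg O₂/d

The observed yield is Y_obs = Y/(1 + k_d·θ_c) = 0.496 / (1 + 0.116 × 5.26) = 0.496 / 1.610 = 0.3080 g VSS per g bCOD removed.
Q·(S₀ − S) = 987 × (971 − 21.7) × 10⁻³ = 937.0 kg/d removed.
P_X = Y_obs·Q·(S₀ − S) = 0.3080 × 937.0 = 288.6 kg VSS/d.
R_O = Q·ΔS − 1.42 P_X = 937.0 − 409.8 = 527.1 kg O₂/d.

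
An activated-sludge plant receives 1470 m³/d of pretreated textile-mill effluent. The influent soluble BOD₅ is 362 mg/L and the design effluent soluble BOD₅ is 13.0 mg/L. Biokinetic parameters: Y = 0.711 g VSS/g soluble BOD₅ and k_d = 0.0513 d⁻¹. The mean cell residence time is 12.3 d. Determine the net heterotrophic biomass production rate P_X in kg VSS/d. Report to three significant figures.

P_X ≈ 224 kg VSS/d

Y_obs = Y / (1 + k_d θ_c) = 0.711 / (1 + 0.0513 × 12.3) = 0.711 / 1.631 = 0.4359.
Substrate removed = Q·(S₀ − S) = 1470 m³/d × (362 − 13.0) g/m³ = 5.13×10^5 g/d = 513.0 kg/d.
So the net sludge growth is P_X = 0.4359 × 513.0 = 223.6 kg VSS/d.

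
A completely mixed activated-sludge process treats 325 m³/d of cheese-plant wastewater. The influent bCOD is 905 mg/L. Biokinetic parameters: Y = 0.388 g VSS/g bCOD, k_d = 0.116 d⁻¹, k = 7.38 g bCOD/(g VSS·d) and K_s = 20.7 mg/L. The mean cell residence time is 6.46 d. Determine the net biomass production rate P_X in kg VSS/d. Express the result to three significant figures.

P_X ≈ 65.1 kg VSS/d

Effluent substrate depends only on kinetics and SRT: S = K_s(1 + k_d θ_c) / [θ_c(Yk − k_d) − 1] = 20.7 × (1 + 0.116 × 6.46) / [6.46 × (0.388 × 7.38 − 0.116) − 1] = 36.21 / 16.75 = 2.162 mg/L.
Observed yield with endogenous decay: Y_obs = Y / (1 + k_d·θ_c) = 0.388 / (1 + 0.116 × 6.46) = 0.388 / 1.749 = 0.2218 g VSS/g bCOD.
Q·(S₀ − S) = 325 × (905 − 2.16) × 10⁻³ = 293.4 kg/d removed.
So the net sludge growth is P_X = 0.2218 × 293.4 = 65.08 kg VSS/d.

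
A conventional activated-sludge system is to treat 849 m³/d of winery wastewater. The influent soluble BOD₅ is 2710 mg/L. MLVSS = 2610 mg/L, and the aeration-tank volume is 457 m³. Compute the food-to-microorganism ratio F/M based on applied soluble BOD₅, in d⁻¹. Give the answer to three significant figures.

F/M ≈ 1.93 d⁻¹

F/M = Q·S₀ / (V·X) = 849 × 2710 / (457.0 × 2610) = 1.929 g soluble BOD₅·(g VSS·d)⁻¹.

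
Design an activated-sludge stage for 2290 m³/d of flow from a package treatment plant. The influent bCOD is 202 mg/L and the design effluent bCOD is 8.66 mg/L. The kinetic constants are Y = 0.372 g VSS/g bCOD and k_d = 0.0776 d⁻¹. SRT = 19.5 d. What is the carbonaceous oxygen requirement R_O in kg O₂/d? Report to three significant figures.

Y_obs = Y / (1 + k_d θ_c) = 0.372 / (1 + 0.0776 × 19.5) = 0.372 / 2.513 = 0.1480.
Substrate removed = Q·(S₀ − S) = 2290 m³/d × (202 − 8.66) g/m³ = 4.43×10^5 g/d = 442.7 kg/d.
P_X = Y_obs·Q·(S₀ − S) = 0.1480 × 442.7 = 65.53 kg VSS/d.
R_O = Q·(S₀ − S) − 1.42·P_X = 442.7 − 1.42 × 65.53 = 349.7 kg O₂/d.

R_O ≈ 350 kg O₂/d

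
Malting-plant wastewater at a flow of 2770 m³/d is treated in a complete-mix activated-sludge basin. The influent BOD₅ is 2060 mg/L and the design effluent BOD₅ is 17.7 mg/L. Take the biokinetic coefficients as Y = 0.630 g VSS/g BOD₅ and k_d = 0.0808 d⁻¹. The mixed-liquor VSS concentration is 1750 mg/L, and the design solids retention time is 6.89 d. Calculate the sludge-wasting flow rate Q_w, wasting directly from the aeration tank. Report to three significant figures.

Rearranging the biomass balance for a CMAS with decay, V = Y·Q·ΔS·θ_c / [X·(1+k_d θ_c)] = 0.630 × 2770 × (2060 − 17.7) × 6.89 / [1750 × (1 + 0.0808 × 6.89)] = 2.46×10^7 / 2724 = 9014 m³.
For wasting at MLVSS concentration, Q_w = V/θ_c = 9014/6.89 = 1308 m³/d.

Q_w ≈ 1310 m³/d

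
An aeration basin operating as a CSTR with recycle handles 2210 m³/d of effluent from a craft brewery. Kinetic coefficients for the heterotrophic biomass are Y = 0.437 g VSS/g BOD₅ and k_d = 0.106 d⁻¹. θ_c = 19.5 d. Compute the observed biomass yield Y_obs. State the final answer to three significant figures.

Y_obs ≈ 0.142 g VSS/g BOD₅

The observed yield is Y_obs = Y/(1 + k_d·θ_c) = 0.437 / (1 + 0.106 × 19.5) = 0.437 / 3.067 = 0.1425 g VSS per g BOD₅ removed.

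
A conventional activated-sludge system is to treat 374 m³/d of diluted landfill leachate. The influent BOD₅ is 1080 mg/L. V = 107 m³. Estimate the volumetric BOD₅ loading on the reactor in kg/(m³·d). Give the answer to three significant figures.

L_v ≈ 3.77 kg BOD₅/(m³·d)

L_v = Q S₀ / V = 374 × 1080 × 10⁻³ / 107.0 = 3.775 kg/(m³·d).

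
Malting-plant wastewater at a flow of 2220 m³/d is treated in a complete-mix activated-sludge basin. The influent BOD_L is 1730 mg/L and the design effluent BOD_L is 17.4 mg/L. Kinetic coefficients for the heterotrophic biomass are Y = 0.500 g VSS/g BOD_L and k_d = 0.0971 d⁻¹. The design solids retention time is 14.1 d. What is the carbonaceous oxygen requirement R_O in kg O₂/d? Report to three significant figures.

The observed yield is Y_obs = Y/(1 + k_d·θ_c) = 0.500 / (1 + 0.0971 × 14.1) = 0.500 / 2.369 = 0.2110 g VSS per g BOD_L removed.
Q·(S₀ − S) = 2220 × (1730 − 17.4) × 10⁻³ = 3802 kg/d removed.
P_X = Y_obs·Q·(S₀ − S) = 0.2110 × 3802 = 802.4 kg VSS/d.
R_O = Q·ΔS − 1.42 P_X = 3802 − 1139 = 2663 kg O₂/d.

R_O ≈ 2660 kg O₂/d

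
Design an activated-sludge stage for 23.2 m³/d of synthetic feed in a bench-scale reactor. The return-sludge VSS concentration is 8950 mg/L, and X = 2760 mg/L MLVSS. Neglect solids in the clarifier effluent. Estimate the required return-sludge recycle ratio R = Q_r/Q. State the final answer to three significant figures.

R = Q_r/Q = X/(X_r − X) = 2760 / (8950 − 2760) = 0.4459.

R ≈ 0.446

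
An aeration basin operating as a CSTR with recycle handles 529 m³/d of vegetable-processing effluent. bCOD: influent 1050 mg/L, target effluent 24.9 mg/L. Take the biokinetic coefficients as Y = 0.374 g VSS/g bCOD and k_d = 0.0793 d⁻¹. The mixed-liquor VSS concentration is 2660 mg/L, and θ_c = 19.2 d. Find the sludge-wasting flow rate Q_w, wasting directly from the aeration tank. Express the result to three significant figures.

Rearranging the biomass balance for a CMAS with decay, V = Y·Q·ΔS·θ_c / [X·(1+k_d θ_c)] = 0.374 × 529 × (1050 − 24.9) × 19.2 / [2660 × (1 + 0.0793 × 19.2)] = 3.89×10^6 / 6710 = 580.3 m³.
For wasting at MLVSS concentration, Q_w = V/θ_c = 580.3/19.2 = 30.23 m³/d.

Q_w ≈ 30.2 m³/d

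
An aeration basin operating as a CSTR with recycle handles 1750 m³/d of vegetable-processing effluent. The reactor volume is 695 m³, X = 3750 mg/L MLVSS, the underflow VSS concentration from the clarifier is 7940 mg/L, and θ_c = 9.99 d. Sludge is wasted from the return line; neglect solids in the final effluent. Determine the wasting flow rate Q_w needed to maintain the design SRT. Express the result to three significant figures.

Q_w ≈ 32.9 m³/d

Wasting from the return line (neglecting effluent solids): Q_w = V·X / (θ_c·X_r) = 695.0 × 3750 / (9.99 × 7940) = 32.86 m³/d.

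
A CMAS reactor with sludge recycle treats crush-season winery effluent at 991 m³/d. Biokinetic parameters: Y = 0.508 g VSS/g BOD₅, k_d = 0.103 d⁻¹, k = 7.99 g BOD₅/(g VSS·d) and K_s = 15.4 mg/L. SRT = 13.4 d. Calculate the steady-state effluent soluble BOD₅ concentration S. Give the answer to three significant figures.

Effluent substrate depends only on kinetics and SRT: S = K_s(1 + k_d θ_c) / [θ_c(Yk − k_d) − 1] = 15.4 × (1 + 0.103 × 13.4) / [13.4 × (0.508 × 7.99 − 0.103) − 1] = 36.66 / 52.01 = 0.7048 mg/L.

S ≈ 0.705 mg/L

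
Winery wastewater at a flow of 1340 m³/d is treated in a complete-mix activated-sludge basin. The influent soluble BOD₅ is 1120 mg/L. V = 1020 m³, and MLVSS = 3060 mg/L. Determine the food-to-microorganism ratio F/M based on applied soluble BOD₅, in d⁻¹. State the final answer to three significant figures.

F/M ≈ 0.481 d⁻¹

F/M = applied load / biomass = Q·S₀/(V·X) = 1340 × 1120 / (1020 × 3060) = 0.4808 d⁻¹.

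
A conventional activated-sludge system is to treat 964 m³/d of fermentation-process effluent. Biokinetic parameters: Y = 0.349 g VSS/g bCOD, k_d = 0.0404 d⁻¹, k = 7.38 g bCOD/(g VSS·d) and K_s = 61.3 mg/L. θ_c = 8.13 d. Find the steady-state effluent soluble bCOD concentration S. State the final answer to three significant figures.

S ≈ 4.15 mg/L

From the Monod/SRT balance for a CMAS, S = K_s·(1+k_d θ_c)/[θ_c·(Y k − k_d) − 1] = 61.3 × (1 + 0.0404 × 8.13) / [8.13 × (0.349 × 7.38 − 0.0404) − 1] = 81.43 / 19.61 = 4.152 mg/L.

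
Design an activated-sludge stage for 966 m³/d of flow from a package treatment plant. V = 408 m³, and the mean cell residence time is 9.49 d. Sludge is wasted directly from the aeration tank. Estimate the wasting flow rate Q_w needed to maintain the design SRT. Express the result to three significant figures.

Q_w ≈ 43.0 m³/d

For wasting at MLVSS concentration, Q_w = V/θ_c = 408.0/9.49 = 42.99 m³/d.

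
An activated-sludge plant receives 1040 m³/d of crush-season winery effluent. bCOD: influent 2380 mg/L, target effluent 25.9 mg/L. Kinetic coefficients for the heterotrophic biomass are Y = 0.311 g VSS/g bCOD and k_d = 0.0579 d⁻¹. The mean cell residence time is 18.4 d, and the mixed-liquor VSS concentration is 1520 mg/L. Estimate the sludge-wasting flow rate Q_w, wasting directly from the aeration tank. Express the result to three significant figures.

From the SRT design equation V = Y Q (S₀−S) θ_c / [X (1 + k_d θ_c)] = 0.311 × 1040 × (2380 − 25.9) × 18.4 / [1520 × (1 + 0.0579 × 18.4)] = 1.4×10^7 / 3139 = 4463 m³.
Wasting from the aeration tank: Q_w = V / θ_c = 4463 / 18.4 = 242.5 m³/d.

Q_w ≈ 243 m³/d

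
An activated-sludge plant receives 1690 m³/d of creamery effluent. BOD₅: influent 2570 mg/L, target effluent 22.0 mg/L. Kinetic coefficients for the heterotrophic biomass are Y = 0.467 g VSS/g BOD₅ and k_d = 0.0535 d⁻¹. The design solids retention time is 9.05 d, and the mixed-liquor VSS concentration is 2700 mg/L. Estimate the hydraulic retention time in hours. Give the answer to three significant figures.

τ ≈ 64.5 h

From the SRT design equation V = Y Q (S₀−S) θ_c / [X (1 + k_d θ_c)] = 0.467 × 1690 × (2570 − 22.0) × 9.05 / [2700 × (1 + 0.0535 × 9.05)] = 1.82×10^7 / 4007 = 4542 m³.
Hydraulic retention time τ = V/Q = 4542 / 1690 = 2.687 d = 64.50 h.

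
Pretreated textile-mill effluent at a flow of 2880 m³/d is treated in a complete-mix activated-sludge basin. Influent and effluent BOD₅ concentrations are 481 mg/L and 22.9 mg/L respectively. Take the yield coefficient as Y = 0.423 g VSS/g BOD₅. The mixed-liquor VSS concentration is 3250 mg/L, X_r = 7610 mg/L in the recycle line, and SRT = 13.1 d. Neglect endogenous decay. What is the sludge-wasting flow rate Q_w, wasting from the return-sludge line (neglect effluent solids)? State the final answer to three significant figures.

Q_w ≈ 73.3 m³/d

With k_d = 0 the design equation reduces to V = Y Q (S₀−S) θ_c / X = 0.423 × 2880 × (481 − 22.9) × 13.1 / 3250 = 2249 m³.
Q_w = (V·X)/(θ_c X_r) = 2249 × 3250 / (13.1 × 7610) = 73.33 m³/d.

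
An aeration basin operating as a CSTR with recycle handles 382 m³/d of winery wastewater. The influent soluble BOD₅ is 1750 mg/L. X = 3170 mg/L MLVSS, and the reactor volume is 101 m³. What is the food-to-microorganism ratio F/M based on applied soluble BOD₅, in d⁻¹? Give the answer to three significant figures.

Food-to-microorganism ratio F/M = Q S₀ / (V X) = 382 × 1750 / (101.0 × 3170) = 2.088 d⁻¹.

F/M ≈ 2.09 d⁻¹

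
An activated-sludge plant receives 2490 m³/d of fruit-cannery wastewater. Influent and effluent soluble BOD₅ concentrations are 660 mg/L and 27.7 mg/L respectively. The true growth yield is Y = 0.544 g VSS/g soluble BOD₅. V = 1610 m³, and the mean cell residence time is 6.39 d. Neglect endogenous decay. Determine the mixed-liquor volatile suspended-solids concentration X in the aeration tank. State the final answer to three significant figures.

From V·X = Y·Q·(S₀ − S)·θ_c (decay neglected): X = 0.544 × 2490 × (660 − 27.7) × 6.39 / 1610 = 3399 mg/L.

X ≈ 3400 mg/L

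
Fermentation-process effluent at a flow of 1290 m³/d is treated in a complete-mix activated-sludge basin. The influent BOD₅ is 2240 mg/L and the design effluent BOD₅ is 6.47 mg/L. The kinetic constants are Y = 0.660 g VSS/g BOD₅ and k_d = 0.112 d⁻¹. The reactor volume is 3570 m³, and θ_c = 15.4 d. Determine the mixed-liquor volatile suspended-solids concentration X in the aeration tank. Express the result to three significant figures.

X ≈ 3010 mg/L

X = Y·Q·ΔS·θ_c / [V·(1 + k_d θ_c)] = 0.660 × 1290 × (2240 − 6.47) × 15.4 / [3570 × (1 + 0.112 × 15.4)] = 3011 mg/L.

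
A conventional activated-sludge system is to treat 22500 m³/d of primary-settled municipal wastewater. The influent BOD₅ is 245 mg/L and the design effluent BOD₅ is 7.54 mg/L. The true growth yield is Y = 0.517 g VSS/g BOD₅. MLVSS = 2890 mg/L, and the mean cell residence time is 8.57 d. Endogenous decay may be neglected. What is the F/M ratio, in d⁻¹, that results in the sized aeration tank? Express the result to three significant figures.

V·X = Y·Q·ΔS·θ_c gives V = 0.517 × 22500 × (245 − 7.54) × 8.57 / 2890 = 8191 m³.
F/M = applied load / biomass = Q·S₀/(V·X) = 22500 × 245 / (8191 × 2890) = 0.2329 d⁻¹.

F/M ≈ 0.233 d⁻¹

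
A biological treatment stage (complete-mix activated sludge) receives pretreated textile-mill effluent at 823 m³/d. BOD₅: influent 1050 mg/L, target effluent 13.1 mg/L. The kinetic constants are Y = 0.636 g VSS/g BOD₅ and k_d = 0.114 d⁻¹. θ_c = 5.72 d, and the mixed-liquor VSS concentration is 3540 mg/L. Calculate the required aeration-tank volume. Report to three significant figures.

From the SRT design equation V = Y Q (S₀−S) θ_c / [X (1 + k_d θ_c)] = 0.636 × 823 × (1050 − 13.1) × 5.72 / [3540 × (1 + 0.114 × 5.72)] = 3.1×10^6 / 5848 = 530.8 m³.

V ≈ 531 m³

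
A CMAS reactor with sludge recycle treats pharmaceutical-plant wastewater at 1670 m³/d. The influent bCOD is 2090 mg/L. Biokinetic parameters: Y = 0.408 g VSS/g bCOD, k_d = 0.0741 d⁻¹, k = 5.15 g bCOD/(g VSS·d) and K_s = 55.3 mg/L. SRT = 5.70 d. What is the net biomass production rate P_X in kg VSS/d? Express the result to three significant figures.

P_X ≈ 998 kg VSS/d

For a completely mixed reactor with recycle the Lawrence–McCarty relation gives S = K_s·(1 + k_d·θ_c) / [θ_c·(Y·k − k_d) − 1] = 55.3 × (1 + 0.0741 × 5.70) / [5.70 × (0.408 × 5.15 − 0.0741) − 1] = 78.66 / 10.55 = 7.452 mg/L.
Correct the yield for decay: Y_obs = Y/(1 + k_d θ_c) = 0.408 / (1 + 0.0741 × 5.70) = 0.408 / 1.422 = 0.2868.
Mass of bCOD removed per day: Q(S₀ − S) = 1670 × 2083 g/m³ = 3478 kg/d.
Biomass produced: P_X = Y_obs·Q·ΔS = 0.2868 × 3478 ≈ 997.6 kg VSS/d.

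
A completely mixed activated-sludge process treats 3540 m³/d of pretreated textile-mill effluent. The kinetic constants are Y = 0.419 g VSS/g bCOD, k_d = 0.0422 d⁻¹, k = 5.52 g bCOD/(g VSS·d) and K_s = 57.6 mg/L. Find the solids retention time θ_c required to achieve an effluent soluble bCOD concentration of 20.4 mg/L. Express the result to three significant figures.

At the target effluent, Y k S/(K_s+S) = 0.419×5.52×20.4/78.00 = 0.6049 d⁻¹.
θ_c = 1/(μ − k_d) = 1/(0.6049 − 0.0422) = 1/0.5627 = 1.777 d.

θ_c ≈ 1.78 d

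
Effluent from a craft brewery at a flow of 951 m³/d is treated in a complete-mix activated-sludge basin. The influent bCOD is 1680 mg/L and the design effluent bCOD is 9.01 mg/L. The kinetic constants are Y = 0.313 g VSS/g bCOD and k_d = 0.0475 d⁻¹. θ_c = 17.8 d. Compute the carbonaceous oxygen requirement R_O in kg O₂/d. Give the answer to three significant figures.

Y_obs = Y / (1 + k_d θ_c) = 0.313 / (1 + 0.0475 × 17.8) = 0.313 / 1.845 = 0.1696.
ΔS = 1680 − 9.01 = 1671 mg/L, so the substrate removal rate is 951 × 1671/1000 = 1589 kg bCOD/d.
Net sludge production P_X = 0.1696 × 1589 = 269.5 kg VSS/d.
R_O = Q·ΔS − 1.42 P_X = 1589 − 382.7 = 1206 kg O₂/d.

R_O ≈ 1210 kg O₂/d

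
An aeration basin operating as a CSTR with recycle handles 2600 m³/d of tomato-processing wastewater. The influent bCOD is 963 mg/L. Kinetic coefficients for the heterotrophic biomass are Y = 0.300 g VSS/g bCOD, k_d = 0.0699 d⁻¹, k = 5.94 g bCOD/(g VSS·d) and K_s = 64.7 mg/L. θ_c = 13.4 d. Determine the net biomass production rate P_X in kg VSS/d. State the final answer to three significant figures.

Effluent substrate depends only on kinetics and SRT: S = K_s(1 + k_d θ_c) / [θ_c(Yk − k_d) − 1] = 64.7 × (1 + 0.0699 × 13.4) / [13.4 × (0.300 × 5.94 − 0.0699) − 1] = 125.3 / 21.94 = 5.711 mg/L.
Observed yield with endogenous decay: Y_obs = Y / (1 + k_d·θ_c) = 0.300 / (1 + 0.0699 × 13.4) = 0.300 / 1.937 = 0.1549 g VSS/g bCOD.
Substrate removed = Q·(S₀ − S) = 2600 m³/d × (963 − 5.71) g/m³ = 2.49×10^6 g/d = 2489 kg/d.
So the net sludge growth is P_X = 0.1549 × 2489 = 385.6 kg VSS/d.

P_X ≈ 386 kg VSS/d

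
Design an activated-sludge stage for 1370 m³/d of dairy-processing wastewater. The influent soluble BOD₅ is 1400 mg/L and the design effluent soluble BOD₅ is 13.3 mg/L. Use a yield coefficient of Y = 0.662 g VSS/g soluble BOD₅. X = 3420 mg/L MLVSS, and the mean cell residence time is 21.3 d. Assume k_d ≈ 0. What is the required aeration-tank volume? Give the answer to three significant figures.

V·X = Y·Q·ΔS·θ_c gives V = 0.662 × 1370 × (1400 − 13.3) × 21.3 / 3420 = 7833 m³.

V ≈ 7830 m³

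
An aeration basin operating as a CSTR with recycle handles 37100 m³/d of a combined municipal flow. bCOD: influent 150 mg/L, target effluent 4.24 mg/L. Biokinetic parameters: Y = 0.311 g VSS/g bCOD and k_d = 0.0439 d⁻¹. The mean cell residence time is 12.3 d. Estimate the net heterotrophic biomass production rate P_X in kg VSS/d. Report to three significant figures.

Y_obs = Y / (1 + k_d θ_c) = 0.311 / (1 + 0.0439 × 12.3) = 0.311 / 1.540 = 0.2020.
Mass of bCOD removed per day: Q(S₀ − S) = 37100 × 145.8 g/m³ = 5408 kg/d.
So the net sludge growth is P_X = 0.2020 × 5408 = 1092 kg VSS/d.

P_X ≈ 1090 kg VSS/d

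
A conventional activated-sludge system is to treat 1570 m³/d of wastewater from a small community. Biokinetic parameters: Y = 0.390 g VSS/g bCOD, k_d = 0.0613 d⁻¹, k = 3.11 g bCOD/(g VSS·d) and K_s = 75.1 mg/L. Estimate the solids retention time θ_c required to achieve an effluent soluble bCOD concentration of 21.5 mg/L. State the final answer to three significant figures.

θ_c ≈ 4.79 d

Specific growth rate at S = 21.5 mg/L: μ = YkS/(K_s+S) = 0.390·3.11·21.5/(75.1+21.5) = 0.2700 d⁻¹.
Then 1/θ_c = μ − k_d = 0.2700 − 0.0613 = 0.2087 d⁻¹, giving θ_c = 4.793 d.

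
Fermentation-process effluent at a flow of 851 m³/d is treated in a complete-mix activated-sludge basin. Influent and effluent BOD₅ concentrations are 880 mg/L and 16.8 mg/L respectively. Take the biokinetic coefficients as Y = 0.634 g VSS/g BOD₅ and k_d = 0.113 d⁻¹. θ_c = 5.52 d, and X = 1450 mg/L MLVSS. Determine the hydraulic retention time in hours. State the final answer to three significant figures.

Steady-state biomass mass balance: V·X·(1 + k_d·θ_c) = Y·Q·(S₀ − S)·θ_c, so V = 0.634 × 851 × (880 − 16.8) × 5.52 / [1450 × (1 + 0.113 × 5.52)] = 2.57×10^6 / 2354 = 1092 m³.
HRT = V/Q = 1092 m³ / 851 m³·d⁻¹ = 1.283 d × 24 = 30.79 h.

τ ≈ 30.8 h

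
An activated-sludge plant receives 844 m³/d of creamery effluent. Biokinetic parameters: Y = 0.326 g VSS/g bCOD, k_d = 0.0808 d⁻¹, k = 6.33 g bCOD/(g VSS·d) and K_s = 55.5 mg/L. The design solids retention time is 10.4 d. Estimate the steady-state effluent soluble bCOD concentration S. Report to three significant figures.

For a completely mixed reactor with recycle the Lawrence–McCarty relation gives S = K_s·(1 + k_d·θ_c) / [θ_c·(Y·k − k_d) − 1] = 55.5 × (1 + 0.0808 × 10.4) / [10.4 × (0.326 × 6.33 − 0.0808) − 1] = 102.1 / 19.62 = 5.206 mg/L.

S ≈ 5.21 mg/L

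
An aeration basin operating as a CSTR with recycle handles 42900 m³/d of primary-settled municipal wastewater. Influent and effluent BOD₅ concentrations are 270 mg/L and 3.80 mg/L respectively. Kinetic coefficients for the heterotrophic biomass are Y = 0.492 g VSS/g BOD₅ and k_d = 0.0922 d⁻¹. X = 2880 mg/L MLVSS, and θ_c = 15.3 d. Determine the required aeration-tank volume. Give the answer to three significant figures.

Rearranging the biomass balance for a CMAS with decay, V = Y·Q·ΔS·θ_c / [X·(1+k_d θ_c)] = 0.492 × 42900 × (270 − 3.80) × 15.3 / [2880 × (1 + 0.0922 × 15.3)] = 8.6×10^7 / 6943 = 12382 m³.

V ≈ 12400 m³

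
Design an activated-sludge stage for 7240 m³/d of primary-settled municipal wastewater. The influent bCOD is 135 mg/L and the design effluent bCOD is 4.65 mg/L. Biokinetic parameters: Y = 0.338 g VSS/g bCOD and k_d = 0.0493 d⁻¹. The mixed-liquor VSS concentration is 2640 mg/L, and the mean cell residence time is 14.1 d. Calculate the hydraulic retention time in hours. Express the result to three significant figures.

τ ≈ 3.33 h

Steady-state biomass mass balance: V·X·(1 + k_d·θ_c) = Y·Q·(S₀ − S)·θ_c, so V = 0.338 × 7240 × (135 − 4.65) × 14.1 / [2640 × (1 + 0.0493 × 14.1)] = 4.5×10^6 / 4475 = 1005 m³.
τ = V/Q = 1005/7240 = 0.1388 d, or 3.332 h.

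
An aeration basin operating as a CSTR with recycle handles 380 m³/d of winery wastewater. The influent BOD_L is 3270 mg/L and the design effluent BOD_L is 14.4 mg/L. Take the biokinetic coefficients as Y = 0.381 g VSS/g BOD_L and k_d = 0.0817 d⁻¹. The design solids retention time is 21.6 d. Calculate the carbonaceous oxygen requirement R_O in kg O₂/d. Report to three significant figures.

Y_obs = Y / (1 + k_d θ_c) = 0.381 / (1 + 0.0817 × 21.6) = 0.381 / 2.765 = 0.1378.
Substrate removed = Q·(S₀ − S) = 380 m³/d × (3270 − 14.4) g/m³ = 1.24×10^6 g/d = 1237 kg/d.
Biomass synthesised: P_X = Y_obs × 1237 = 170.5 kg VSS/d.
R_O = Q·(S₀ − S) − 1.42·P_X = 1237 − 1.42 × 170.5 = 995.0 kg O₂/d.

R_O ≈ 995 kg O₂/d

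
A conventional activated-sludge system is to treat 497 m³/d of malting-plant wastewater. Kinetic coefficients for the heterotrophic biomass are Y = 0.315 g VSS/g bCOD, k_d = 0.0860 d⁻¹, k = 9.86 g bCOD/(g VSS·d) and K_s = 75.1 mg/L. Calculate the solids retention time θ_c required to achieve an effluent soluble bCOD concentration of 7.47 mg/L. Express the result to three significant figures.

At the target effluent, Y k S/(K_s+S) = 0.315×9.86×7.47/82.57 = 0.2810 d⁻¹.
θ_c = 1/(μ − k_d) = 1/(0.2810 − 0.0860) = 1/0.1950 = 5.129 d.

θ_c ≈ 5.13 d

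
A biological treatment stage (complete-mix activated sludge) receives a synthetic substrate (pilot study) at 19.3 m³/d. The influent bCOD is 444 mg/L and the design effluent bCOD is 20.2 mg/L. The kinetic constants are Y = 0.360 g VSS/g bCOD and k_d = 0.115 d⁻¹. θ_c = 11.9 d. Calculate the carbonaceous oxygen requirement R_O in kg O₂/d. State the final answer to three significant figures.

The observed yield is Y_obs = Y/(1 + k_d·θ_c) = 0.360 / (1 + 0.115 × 11.9) = 0.360 / 2.369 = 0.1520 g VSS per g bCOD removed.
Q·(S₀ − S) = 19.3 × (444 − 20.2) × 10⁻³ = 8.179 kg/d removed.
Biomass synthesised: P_X = Y_obs × 8.179 = 1.243 kg VSS/d.
R_O = Q·(S₀ − S) − 1.42·P_X = 8.179 − 1.42 × 1.243 = 6.414 kg O₂/d.

R_O ≈ 6.41 kg O₂/d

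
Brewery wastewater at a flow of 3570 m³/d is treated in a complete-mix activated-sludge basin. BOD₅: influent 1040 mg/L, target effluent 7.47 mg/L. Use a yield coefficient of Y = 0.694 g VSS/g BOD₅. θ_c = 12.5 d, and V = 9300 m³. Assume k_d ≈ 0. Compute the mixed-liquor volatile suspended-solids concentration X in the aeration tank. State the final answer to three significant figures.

X = Y·Q·ΔS·θ_c / V = 0.694 × 3570 × (1040 − 7.47) × 12.5 / 9300 = 3438 mg/L.

X ≈ 3440 mg/L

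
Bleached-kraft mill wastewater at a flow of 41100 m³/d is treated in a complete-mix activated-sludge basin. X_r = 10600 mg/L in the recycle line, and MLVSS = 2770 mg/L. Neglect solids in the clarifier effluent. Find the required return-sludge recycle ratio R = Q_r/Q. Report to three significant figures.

R ≈ 0.354

Solids balance on the clarifier gives (1+R)X = R·X_r, so R = X/(X_r − X) = 2770 / (10600 − 2770) = 0.3538.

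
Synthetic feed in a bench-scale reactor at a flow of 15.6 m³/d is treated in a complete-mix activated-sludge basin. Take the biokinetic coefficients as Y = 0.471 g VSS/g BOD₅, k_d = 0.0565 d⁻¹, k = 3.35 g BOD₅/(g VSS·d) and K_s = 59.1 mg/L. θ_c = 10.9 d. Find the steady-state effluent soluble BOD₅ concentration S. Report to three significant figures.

Effluent substrate depends only on kinetics and SRT: S = K_s(1 + k_d θ_c) / [θ_c(Yk − k_d) − 1] = 59.1 × (1 + 0.0565 × 10.9) / [10.9 × (0.471 × 3.35 − 0.0565) − 1] = 95.50 / 15.58 = 6.128 mg/L.

S ≈ 6.13 mg/L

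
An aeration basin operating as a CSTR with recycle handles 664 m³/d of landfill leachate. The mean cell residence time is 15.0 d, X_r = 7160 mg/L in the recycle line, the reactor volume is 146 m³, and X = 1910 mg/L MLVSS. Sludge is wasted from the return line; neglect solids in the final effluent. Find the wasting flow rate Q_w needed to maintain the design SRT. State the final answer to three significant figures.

Q_w ≈ 2.60 m³/d

Q_w = (V·X)/(θ_c X_r) = 146.0 × 1910 / (15.0 × 7160) = 2.596 m³/d.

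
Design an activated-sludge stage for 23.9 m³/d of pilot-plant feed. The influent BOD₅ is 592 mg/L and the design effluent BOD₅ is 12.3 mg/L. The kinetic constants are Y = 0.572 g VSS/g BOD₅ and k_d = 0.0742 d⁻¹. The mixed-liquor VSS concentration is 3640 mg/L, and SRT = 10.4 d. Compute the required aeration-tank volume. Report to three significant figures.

V ≈ 12.8 m³

Rearranging the biomass balance for a CMAS with decay, V = Y·Q·ΔS·θ_c / [X·(1+k_d θ_c)] = 0.572 × 23.9 × (592 − 12.3) × 10.4 / [3640 × (1 + 0.0742 × 10.4)] = 8.24×10^4 / 6449 = 12.78 m³.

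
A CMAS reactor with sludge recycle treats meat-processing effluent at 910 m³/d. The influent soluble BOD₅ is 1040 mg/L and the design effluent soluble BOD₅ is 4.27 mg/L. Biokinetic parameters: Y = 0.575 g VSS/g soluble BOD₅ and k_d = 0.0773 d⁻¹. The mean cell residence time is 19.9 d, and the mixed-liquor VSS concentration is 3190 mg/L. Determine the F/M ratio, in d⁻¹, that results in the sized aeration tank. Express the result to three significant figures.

F/M ≈ 0.223 d⁻¹

From the SRT design equation V = Y Q (S₀−S) θ_c / [X (1 + k_d θ_c)] = 0.575 × 910 × (1040 − 4.27) × 19.9 / [3190 × (1 + 0.0773 × 19.9)] = 1.08×10^7 / 8097 = 1332 m³.
Food-to-microorganism ratio F/M = Q S₀ / (V X) = 910 × 1040 / (1332 × 3190) = 0.2227 d⁻¹.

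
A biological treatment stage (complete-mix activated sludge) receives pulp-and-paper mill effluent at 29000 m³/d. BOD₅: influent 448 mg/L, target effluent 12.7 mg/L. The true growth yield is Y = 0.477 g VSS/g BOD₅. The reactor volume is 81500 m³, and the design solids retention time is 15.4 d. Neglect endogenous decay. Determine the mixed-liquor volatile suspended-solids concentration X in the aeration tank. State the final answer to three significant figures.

X ≈ 1140 mg/L

X = Y·Q·ΔS·θ_c / V = 0.477 × 29000 × (448 − 12.7) × 15.4 / 81500 = 1138 mg/L.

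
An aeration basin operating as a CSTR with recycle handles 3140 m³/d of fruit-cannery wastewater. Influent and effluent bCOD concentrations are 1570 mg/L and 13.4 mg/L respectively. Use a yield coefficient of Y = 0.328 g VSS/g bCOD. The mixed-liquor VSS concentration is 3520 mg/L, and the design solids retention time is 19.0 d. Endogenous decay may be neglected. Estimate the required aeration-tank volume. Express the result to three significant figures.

With k_d = 0 the design equation reduces to V = Y Q (S₀−S) θ_c / X = 0.328 × 3140 × (1570 − 13.4) × 19.0 / 3520 = 8653 m³.

V ≈ 8650 m³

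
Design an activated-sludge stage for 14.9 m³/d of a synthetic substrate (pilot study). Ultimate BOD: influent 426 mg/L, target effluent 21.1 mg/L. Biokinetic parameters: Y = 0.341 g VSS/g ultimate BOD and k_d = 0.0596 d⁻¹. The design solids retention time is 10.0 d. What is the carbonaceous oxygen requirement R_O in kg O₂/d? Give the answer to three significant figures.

Observed yield with endogenous decay: Y_obs = Y / (1 + k_d·θ_c) = 0.341 / (1 + 0.0596 × 10.0) = 0.341 / 1.596 = 0.2137 g VSS/g ultimate BOD.
Substrate removed = Q·(S₀ − S) = 14.9 m³/d × (426 − 21.1) g/m³ = 6.03×10^3 g/d = 6.033 kg/d.
P_X = Y_obs·Q·(S₀ − S) = 0.2137 × 6.033 = 1.289 kg VSS/d.
R_O = Q·(S₀ − S) − 1.42·P_X = 6.033 − 1.42 × 1.289 = 4.203 kg O₂/d.

R_O ≈ 4.20 kg O₂/d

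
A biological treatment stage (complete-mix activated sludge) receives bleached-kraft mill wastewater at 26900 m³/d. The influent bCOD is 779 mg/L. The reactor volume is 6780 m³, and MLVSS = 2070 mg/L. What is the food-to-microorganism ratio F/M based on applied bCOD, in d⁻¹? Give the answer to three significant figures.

F/M = Q·S₀ / (V·X) = 26900 × 779 / (6780 × 2070) = 1.493 g bCOD·(g VSS·d)⁻¹.

F/M ≈ 1.49 d⁻¹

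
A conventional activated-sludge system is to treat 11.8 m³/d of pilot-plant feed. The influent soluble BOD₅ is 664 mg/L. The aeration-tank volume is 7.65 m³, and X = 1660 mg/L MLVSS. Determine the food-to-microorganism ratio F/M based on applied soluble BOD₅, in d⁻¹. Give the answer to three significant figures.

F/M = Q·S₀ / (V·X) = 11.8 × 664 / (7.650 × 1660) = 0.6170 g soluble BOD₅·(g VSS·d)⁻¹.

F/M ≈ 0.617 d⁻¹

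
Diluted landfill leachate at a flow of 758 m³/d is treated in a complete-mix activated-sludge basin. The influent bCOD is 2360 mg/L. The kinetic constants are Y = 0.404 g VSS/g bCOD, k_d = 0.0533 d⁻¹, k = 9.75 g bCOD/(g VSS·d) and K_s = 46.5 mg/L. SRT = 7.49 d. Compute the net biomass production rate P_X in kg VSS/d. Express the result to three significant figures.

Effluent substrate depends only on kinetics and SRT: S = K_s(1 + k_d θ_c) / [θ_c(Yk − k_d) − 1] = 46.5 × (1 + 0.0533 × 7.49) / [7.49 × (0.404 × 9.75 − 0.0533) − 1] = 65.06 / 28.10 = 2.315 mg/L.
Y_obs = Y / (1 + k_d θ_c) = 0.404 / (1 + 0.0533 × 7.49) = 0.404 / 1.399 = 0.2887.
Mass of bCOD removed per day: Q(S₀ − S) = 758 × 2358 g/m³ = 1787 kg/d.
So the net sludge growth is P_X = 0.2887 × 1787 = 516.0 kg VSS/d.

P_X ≈ 516 kg VSS/d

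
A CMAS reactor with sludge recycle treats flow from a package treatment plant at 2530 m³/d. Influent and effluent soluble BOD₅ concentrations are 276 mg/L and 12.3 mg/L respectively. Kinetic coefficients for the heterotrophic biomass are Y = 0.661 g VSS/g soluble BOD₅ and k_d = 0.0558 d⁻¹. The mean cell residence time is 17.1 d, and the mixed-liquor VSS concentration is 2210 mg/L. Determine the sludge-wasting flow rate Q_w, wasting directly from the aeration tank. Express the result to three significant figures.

Rearranging the biomass balance for a CMAS with decay, V = Y·Q·ΔS·θ_c / [X·(1+k_d θ_c)] = 0.661 × 2530 × (276 − 12.3) × 17.1 / [2210 × (1 + 0.0558 × 17.1)] = 7.54×10^6 / 4319 = 1746 m³.
For wasting at MLVSS concentration, Q_w = V/θ_c = 1746/17.1 = 102.1 m³/d.

Q_w ≈ 102 m³/d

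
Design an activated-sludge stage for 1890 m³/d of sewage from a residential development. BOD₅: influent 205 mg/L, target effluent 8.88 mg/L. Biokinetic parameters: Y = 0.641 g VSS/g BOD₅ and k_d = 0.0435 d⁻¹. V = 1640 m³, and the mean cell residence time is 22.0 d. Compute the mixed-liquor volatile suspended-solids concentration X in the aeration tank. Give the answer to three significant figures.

From V·X·(1 + k_d·θ_c) = Y·Q·(S₀ − S)·θ_c: X = 0.641 × 1890 × (205 − 8.88) × 22.0 / [1640 × (1 + 0.0435 × 22.0)] = 1629 mg/L.

X ≈ 1630 mg/L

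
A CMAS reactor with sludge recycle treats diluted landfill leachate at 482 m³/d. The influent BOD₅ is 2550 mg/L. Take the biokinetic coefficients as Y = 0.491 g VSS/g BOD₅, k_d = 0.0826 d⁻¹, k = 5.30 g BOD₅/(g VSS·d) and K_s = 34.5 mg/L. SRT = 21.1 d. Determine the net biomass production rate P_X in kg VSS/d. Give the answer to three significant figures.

Effluent substrate depends only on kinetics and SRT: S = K_s(1 + k_d θ_c) / [θ_c(Yk − k_d) − 1] = 34.5 × (1 + 0.0826 × 21.1) / [21.1 × (0.491 × 5.30 − 0.0826) − 1] = 94.63 / 52.17 = 1.814 mg/L.
Y_obs = Y / (1 + k_d θ_c) = 0.491 / (1 + 0.0826 × 21.1) = 0.491 / 2.743 = 0.1790.
Mass of BOD₅ removed per day: Q(S₀ − S) = 482 × 2548 g/m³ = 1228 kg/d.
Biomass produced: P_X = Y_obs·Q·ΔS = 0.1790 × 1228 ≈ 219.9 kg VSS/d.

P_X ≈ 220 kg VSS/d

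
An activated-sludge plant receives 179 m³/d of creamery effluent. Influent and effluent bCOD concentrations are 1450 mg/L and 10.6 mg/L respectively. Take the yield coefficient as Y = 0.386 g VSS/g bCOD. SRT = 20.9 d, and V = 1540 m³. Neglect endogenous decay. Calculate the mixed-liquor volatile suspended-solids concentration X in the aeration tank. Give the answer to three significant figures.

X ≈ 1350 mg/L

From V·X = Y·Q·(S₀ − S)·θ_c (decay neglected): X = 0.386 × 179 × (1450 − 10.6) × 20.9 / 1540 = 1350 mg/L.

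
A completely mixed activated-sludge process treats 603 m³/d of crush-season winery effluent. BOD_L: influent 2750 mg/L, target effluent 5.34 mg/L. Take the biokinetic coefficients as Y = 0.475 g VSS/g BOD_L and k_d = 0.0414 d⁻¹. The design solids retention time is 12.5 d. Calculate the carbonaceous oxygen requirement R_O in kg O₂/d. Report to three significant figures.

R_O ≈ 919 kg O₂/d

The observed yield is Y_obs = Y/(1 + k_d·θ_c) = 0.475 / (1 + 0.0414 × 12.5) = 0.475 / 1.518 = 0.3130 g VSS per g BOD_L removed.
Substrate removed = Q·(S₀ − S) = 603 m³/d × (2750 − 5.34) g/m³ = 1.66×10^6 g/d = 1655 kg/d.
P_X = Y_obs·Q·(S₀ − S) = 0.3130 × 1655 = 518.0 kg VSS/d.
R_O = Q·(S₀ − S) − 1.42·P_X = 1655 − 1.42 × 518.0 = 919.4 kg O₂/d.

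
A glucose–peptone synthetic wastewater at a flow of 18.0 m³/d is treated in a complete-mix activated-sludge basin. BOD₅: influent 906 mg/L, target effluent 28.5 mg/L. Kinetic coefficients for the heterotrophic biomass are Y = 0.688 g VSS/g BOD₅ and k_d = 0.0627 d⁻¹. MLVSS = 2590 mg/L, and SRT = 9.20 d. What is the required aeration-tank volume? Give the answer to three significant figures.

V ≈ 24.5 m³

Steady-state biomass mass balance: V·X·(1 + k_d·θ_c) = Y·Q·(S₀ − S)·θ_c, so V = 0.688 × 18.0 × (906 − 28.5) × 9.20 / [2590 × (1 + 0.0627 × 9.20)] = 10×10^4 / 4084 = 24.48 m³.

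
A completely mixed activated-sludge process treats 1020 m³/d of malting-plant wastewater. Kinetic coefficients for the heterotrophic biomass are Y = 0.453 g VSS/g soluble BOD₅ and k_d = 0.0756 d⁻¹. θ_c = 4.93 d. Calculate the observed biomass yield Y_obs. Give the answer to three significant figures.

Y_obs ≈ 0.330 g VSS/g soluble BOD₅

Y_obs = Y / (1 + k_d θ_c) = 0.453 / (1 + 0.0756 × 4.93) = 0.453 / 1.373 = 0.3300.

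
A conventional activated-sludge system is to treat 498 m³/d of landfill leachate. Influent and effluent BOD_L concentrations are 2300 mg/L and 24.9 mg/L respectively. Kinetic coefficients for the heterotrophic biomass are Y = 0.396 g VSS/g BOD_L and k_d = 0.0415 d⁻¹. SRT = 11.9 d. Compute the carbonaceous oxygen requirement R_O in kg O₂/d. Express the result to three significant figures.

R_O ≈ 707 kg O₂/d

Observed yield with endogenous decay: Y_obs = Y / (1 + k_d·θ_c) = 0.396 / (1 + 0.0415 × 11.9) = 0.396 / 1.494 = 0.2651 g VSS/g BOD_L.
Substrate removed = Q·(S₀ − S) = 498 m³/d × (2300 − 24.9) g/m³ = 1.13×10^6 g/d = 1133 kg/d.
Biomass synthesised: P_X = Y_obs × 1133 = 300.3 kg VSS/d.
Carbonaceous O₂ demand = substrate oxidised − cell-mass equivalent = 1133 − 1.42 × 300.3 = 706.5 kg O₂/d.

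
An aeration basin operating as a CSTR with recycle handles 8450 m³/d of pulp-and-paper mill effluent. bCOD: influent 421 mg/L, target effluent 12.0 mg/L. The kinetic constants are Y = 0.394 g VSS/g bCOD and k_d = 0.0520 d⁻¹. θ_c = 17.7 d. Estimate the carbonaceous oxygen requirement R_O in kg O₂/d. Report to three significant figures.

R_O ≈ 2450 kg O₂/d

The observed yield is Y_obs = Y/(1 + k_d·θ_c) = 0.394 / (1 + 0.0520 × 17.7) = 0.394 / 1.920 = 0.2052 g VSS per g bCOD removed.
ΔS = 421 − 12.0 = 409.0 mg/L, so the substrate removal rate is 8450 × 409.0/1000 = 3456 kg bCOD/d.
Net sludge production P_X = 0.2052 × 3456 = 709.1 kg VSS/d.
R_O = Q·ΔS − 1.42 P_X = 3456 − 1007 = 2449 kg O₂/d.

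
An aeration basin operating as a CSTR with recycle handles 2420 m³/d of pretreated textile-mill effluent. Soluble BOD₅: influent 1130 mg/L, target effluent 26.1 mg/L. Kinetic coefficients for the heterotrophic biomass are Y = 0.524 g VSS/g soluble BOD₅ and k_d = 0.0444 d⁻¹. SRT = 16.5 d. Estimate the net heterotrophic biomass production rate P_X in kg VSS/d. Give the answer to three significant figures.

Correct the yield for decay: Y_obs = Y/(1 + k_d θ_c) = 0.524 / (1 + 0.0444 × 16.5) = 0.524 / 1.733 = 0.3024.
ΔS = 1130 − 26.1 = 1104 mg/L, so the substrate removal rate is 2420 × 1104/1000 = 2671 kg soluble BOD₅/d.
Biomass produced: P_X = Y_obs·Q·ΔS = 0.3024 × 2671 ≈ 807.9 kg VSS/d.

P_X ≈ 808 kg VSS/d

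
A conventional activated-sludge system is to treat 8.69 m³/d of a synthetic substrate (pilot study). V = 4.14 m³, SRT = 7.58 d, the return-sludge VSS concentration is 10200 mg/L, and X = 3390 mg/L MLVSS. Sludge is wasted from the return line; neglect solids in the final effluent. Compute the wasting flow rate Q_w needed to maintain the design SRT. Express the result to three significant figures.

θ_c = V·X/(Q_w·X_r) when wasting from the recycle, so Q_w = V·X/(θ_c·X_r) = 4.140 × 3390 / (7.58 × 10200) = 0.1815 m³/d.

Q_w ≈ 0.182 m³/d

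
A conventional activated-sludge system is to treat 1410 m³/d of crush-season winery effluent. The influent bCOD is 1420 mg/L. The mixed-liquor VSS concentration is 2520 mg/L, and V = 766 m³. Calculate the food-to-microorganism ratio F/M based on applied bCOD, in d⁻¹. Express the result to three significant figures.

F/M ≈ 1.04 d⁻¹

F/M = Q·S₀ / (V·X) = 1410 × 1420 / (766.0 × 2520) = 1.037 g bCOD·(g VSS·d)⁻¹.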